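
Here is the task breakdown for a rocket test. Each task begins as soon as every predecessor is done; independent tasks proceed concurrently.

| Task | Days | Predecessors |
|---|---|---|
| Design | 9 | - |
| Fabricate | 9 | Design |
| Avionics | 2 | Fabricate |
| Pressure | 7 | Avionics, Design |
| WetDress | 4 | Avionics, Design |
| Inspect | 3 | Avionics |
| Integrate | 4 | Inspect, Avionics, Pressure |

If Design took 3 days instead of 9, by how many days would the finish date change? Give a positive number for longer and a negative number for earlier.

-6

As given, the longest chain is Design→Fabricate→Avionics→Pressure→Integrate = 9+9+2+7+4 = 31, so the finish is 31 days.
Design is on the critical path; changing it to 3 makes that path 25 days.
No other chain overtakes it, so the finish is 25 days.
Change in finish: 25 − 31 = -6 days.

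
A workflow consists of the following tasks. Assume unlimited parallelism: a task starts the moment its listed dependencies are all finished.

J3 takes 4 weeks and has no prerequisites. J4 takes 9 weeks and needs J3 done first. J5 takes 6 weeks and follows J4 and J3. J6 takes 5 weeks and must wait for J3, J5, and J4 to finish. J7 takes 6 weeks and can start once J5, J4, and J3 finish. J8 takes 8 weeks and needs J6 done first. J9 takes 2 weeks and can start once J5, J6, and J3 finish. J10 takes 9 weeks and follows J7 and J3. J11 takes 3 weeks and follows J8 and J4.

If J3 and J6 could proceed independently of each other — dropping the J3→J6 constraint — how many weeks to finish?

Before: longest chain J3→J4→J5→J6→J8→J11 = 4+9+6+5+8+3 = 35, finish 35.
Dropping J3→J6 doesn't change J6's earliest start (19); another predecessor still binds.
New critical path: J3→J4→J5→J6→J8→J11 = 4+9+6+5+8+3 = 35 ⇒ 35 weeks.

35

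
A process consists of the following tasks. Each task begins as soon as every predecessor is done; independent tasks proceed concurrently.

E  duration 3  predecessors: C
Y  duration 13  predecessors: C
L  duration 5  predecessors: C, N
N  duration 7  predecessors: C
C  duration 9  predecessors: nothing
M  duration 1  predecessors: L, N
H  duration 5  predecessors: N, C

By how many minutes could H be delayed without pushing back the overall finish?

C→N→L→M = 9+7+5+1 = 22 sets the makespan at 22 minutes.
Longest path through H: 21 minutes (earliest finish 21, latest finish 22).
Slack of H = 17 − 16 = 1 minute.

1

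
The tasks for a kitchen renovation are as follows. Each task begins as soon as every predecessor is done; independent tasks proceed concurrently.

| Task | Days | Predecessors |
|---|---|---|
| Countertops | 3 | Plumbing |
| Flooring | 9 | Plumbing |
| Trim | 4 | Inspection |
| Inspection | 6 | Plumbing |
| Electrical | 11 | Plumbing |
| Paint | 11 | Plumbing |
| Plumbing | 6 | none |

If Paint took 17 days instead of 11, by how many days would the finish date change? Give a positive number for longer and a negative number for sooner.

As given, the longest chain is Plumbing→Paint = 6+11 = 17, so the finish is 17 days.
Since Paint is critical, the +6 change carries straight to that chain (now 23 days).
That remains the longest chain; total 23 days.
Change in finish: 23 − 17 = +6 days.

6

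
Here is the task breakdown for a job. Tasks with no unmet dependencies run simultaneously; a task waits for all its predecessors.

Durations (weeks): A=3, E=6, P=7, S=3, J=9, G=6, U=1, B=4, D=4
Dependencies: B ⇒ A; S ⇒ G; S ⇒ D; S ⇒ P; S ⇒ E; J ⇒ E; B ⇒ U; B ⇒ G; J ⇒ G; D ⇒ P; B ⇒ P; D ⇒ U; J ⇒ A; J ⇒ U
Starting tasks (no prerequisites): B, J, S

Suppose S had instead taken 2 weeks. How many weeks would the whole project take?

As given, the longest chain is J→G = 9+6 = 15, so the finish is 15 weeks.
The longest path through S is only 14 weeks, so S has float 1.
No other chain overtakes it, so the finish is 15 weeks.

15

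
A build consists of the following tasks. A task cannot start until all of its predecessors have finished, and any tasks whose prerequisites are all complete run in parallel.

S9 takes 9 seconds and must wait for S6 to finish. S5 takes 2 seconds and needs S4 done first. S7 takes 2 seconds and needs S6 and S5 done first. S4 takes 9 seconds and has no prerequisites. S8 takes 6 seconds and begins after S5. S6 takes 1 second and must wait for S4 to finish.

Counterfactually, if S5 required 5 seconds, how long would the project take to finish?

The binding path is S4→S6→S9 = 9+1+9 = 19; finish at 19 seconds.
S5 is off the critical path — its longest chain is 17 seconds, giving 2 of slack.
New critical path: S4→S5→S8 = 9+5+6 = 20 ⇒ 20 seconds.

20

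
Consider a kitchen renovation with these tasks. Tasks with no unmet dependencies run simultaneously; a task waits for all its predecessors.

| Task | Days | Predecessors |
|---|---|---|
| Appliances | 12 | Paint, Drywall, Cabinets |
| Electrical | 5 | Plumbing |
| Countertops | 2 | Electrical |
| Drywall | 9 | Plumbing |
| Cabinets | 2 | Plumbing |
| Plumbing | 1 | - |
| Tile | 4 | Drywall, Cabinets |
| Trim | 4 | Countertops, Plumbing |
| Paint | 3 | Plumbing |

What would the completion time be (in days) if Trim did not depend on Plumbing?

Before: longest chain Plumbing→Drywall→Appliances = 1+9+12 = 22, finish 22.
Dropping Plumbing→Trim doesn't change Trim's earliest start (8); another predecessor still binds.
After: Plumbing→Drywall→Appliances = 1+9+12 = 22 → 22 days.

22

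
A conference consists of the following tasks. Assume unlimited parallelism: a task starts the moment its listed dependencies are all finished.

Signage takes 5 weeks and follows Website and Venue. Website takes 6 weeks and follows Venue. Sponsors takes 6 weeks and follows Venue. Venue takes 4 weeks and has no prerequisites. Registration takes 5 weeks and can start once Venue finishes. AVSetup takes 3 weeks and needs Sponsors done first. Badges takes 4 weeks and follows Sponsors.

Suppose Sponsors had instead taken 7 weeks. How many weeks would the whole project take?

15

The binding path is Venue→Website→Signage = 4+6+5 = 15; finish at 15 weeks.
The longest path through Sponsors is only 14 weeks, so Sponsors has float 1.
New critical path: Venue→Sponsors→Badges = 4+7+4 = 15 ⇒ 15 weeks.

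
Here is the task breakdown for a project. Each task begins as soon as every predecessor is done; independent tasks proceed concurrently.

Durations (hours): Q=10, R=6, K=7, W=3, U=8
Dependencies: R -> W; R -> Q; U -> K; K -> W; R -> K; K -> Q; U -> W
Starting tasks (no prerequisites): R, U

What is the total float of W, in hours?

The longest chain is U→K→Q = 8+7+10 = 25; overall finish 25 hours.
Longest path through W: 18 hours (earliest finish 18, latest finish 25).
Slack of W = 22 − 15 = 7 hours.

7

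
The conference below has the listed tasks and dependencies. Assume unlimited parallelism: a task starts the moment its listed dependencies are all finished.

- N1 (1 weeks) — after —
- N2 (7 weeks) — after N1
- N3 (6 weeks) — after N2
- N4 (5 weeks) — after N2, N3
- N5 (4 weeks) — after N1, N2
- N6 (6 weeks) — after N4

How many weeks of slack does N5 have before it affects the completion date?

Critical path: N1→N2→N3→N4→N6 = 1+7+6+5+6 = 25, so the finish is 25 weeks.
The longest chain containing N5 totals 12 weeks.
So N5 can slip 25 − 12 = 13 weeks.

13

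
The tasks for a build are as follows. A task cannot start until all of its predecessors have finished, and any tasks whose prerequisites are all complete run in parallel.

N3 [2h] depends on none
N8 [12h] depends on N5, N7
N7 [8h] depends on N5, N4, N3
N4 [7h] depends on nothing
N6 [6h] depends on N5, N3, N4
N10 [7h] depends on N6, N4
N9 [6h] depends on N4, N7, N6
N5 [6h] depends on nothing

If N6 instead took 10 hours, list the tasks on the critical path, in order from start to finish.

N4, N7, N8

Baseline: N4→N7→N8 = 7+8+12 = 27 → 27 hours.
N6 is off the critical path — its longest chain is 20 hours, giving 7 of slack.
No other chain overtakes it, so the finish is 27 hours.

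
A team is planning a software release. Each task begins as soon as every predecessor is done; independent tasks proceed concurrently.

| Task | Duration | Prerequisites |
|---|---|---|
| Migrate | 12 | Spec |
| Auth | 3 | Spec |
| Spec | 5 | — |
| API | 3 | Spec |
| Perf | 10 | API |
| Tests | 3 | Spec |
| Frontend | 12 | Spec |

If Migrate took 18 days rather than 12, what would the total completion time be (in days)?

23

The binding path is Spec→API→Perf = 5+3+10 = 18; finish at 18 days.
The longest path through Migrate is only 17 days, so Migrate has float 1.
Now Spec→Migrate = 5+18 = 23 is longest, so the finish becomes 23 days.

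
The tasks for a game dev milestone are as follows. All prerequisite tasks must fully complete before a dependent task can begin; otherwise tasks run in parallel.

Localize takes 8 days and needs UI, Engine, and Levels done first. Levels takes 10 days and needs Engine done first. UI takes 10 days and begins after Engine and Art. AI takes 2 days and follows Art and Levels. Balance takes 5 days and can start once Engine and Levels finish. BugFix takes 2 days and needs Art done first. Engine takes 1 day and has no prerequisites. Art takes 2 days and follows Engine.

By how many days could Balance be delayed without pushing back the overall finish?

5

Engine→Art→UI→Localize = 1+2+10+8 = 21 sets the makespan at 21 days.
The longest chain containing Balance totals 16 days.
Float = 21 − 16 = 5.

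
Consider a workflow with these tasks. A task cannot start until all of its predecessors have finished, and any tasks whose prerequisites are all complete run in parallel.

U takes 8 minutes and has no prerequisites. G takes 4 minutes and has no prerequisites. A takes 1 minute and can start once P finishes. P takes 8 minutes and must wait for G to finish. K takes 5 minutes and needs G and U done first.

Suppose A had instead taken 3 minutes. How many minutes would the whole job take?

Actual critical path: G→P→A = 4+8+1 = 13 ⇒ 13 minutes.
Since A is critical, the +2 change carries straight to that chain (now 15 minutes).
No other chain overtakes it, so the finish is 15 minutes.

15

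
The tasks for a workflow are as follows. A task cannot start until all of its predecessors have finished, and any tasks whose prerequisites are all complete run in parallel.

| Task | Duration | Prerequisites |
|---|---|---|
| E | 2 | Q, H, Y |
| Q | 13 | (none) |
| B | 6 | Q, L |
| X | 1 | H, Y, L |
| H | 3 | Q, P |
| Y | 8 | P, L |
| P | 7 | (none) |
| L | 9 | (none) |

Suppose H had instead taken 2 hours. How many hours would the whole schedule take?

19

Critical path before the change: L→Y→E = 9+8+2 = 19 giving 19 hours.
The longest path through H is only 18 hours, so H has float 1.
That remains the longest chain; total 19 hours.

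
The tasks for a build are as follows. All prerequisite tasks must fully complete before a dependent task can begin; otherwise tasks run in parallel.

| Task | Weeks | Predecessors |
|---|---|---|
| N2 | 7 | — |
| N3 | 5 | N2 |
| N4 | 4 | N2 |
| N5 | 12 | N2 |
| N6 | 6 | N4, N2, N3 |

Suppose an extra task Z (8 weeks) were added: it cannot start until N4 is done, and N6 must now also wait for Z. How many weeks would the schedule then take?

25

Originally the schedule takes 19 weeks.
With Z inserted, N6 now waits for max(N4, N2, N3, Z).
New critical path: N2→N4→Z→N6 = 7+4+8+6 = 25 ⇒ 25 weeks.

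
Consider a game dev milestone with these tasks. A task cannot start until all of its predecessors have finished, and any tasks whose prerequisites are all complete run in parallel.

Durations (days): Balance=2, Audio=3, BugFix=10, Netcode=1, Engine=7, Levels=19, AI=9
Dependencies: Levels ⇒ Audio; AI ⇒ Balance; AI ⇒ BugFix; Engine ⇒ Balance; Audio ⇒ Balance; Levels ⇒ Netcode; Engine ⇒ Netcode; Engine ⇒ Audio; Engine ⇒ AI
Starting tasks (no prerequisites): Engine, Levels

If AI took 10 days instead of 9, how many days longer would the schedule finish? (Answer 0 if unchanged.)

The binding path is Engine→AI→BugFix = 7+9+10 = 26; finish at 26 days.
AI lies on that path, so at 10 days the path becomes 27 days.
The critical path is still Engine→AI→BugFix; finish is now 27 days.
Change in finish: 27 − 26 = +1 days.

1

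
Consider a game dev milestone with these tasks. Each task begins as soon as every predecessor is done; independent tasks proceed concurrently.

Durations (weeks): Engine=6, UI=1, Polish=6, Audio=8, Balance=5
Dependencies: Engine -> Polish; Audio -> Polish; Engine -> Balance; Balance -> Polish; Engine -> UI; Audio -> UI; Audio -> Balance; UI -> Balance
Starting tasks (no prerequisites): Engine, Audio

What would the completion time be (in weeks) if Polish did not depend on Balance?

14

With the dependency in place, Audio→UI→Balance→Polish = 8+1+5+6 = 20 sets the finish at 20 weeks.
Without Balance→Polish, Polish's earliest start moves from 14 to 8.
After: Audio→UI→Balance = 8+1+5 = 14 → 14 weeks.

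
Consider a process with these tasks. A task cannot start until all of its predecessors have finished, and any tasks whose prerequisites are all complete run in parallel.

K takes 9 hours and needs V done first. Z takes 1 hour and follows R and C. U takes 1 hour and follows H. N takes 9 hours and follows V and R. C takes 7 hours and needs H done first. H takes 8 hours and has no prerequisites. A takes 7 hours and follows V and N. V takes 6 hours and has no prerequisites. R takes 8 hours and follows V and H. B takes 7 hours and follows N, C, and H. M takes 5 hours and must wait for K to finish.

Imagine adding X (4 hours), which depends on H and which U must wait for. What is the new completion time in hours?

32

Originally the project takes 32 hours.
With X inserted, U now waits for max(H, X).
New critical path: H→R→N→A = 8+8+9+7 = 32 ⇒ 32 hours.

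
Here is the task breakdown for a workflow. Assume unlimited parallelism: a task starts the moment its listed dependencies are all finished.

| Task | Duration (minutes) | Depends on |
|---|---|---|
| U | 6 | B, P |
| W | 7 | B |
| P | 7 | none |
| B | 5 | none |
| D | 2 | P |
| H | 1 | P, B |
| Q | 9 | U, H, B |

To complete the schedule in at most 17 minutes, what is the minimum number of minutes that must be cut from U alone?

5

Current finish: 22 minutes; target: 17.
U is on every critical path, so each minute cut from U cuts the finish by one (this holds down to a finish of 17).
Need 22 − 17 = 5 minutes off U → U becomes 1 minute, finish becomes 17.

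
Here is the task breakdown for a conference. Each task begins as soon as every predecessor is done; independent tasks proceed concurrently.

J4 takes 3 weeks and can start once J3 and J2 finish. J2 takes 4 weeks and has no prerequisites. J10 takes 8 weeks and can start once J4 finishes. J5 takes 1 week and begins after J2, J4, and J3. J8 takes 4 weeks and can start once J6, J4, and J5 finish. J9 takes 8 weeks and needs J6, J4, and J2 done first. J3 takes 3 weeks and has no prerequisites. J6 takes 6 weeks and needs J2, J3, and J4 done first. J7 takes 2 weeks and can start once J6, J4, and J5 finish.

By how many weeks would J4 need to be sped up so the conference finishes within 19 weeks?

2

Current finish: 21 weeks; target: 19.
J4 is on every critical path, so each week cut from J4 cuts the finish by one (this holds down to a finish of 19).
Need 21 − 19 = 2 weeks off J4 → J4 becomes 1 week, finish becomes 19.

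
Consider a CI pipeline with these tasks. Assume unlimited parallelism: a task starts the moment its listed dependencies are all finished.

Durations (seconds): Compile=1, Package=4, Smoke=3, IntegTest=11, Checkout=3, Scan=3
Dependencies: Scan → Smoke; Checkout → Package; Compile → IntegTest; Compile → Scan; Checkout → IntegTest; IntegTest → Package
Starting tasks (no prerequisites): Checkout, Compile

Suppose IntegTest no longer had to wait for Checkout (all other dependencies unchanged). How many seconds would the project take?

Original critical path: Checkout→IntegTest→Package = 3+11+4 = 18 ⇒ 18 seconds.
Without Checkout→IntegTest, IntegTest's earliest start moves from 3 to 1.
After: Compile→IntegTest→Package = 1+11+4 = 16 → 16 seconds.

16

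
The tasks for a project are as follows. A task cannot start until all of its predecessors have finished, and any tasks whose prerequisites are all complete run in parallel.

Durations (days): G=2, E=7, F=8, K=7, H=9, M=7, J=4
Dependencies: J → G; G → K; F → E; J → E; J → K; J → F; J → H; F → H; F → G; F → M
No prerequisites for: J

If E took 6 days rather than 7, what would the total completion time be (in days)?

As given, the longest chain is J→F→G→K = 4+8+2+7 = 21, so the finish is 21 days.
The longest path through E is only 19 days, so E has float 2.
The critical path is still J→F→G→K; finish is now 21 days.

21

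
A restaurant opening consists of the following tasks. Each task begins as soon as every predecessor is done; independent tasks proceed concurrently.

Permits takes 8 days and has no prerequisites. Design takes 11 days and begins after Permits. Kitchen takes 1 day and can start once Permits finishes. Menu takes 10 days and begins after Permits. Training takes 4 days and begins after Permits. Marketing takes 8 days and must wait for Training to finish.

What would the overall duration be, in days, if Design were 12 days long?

20

Baseline: Permits→Training→Marketing = 8+4+8 = 20 → 20 days.
Design is off the critical path — its longest chain is 19 days, giving 1 of slack.
The binding chain switches to Permits→Design = 8+12 = 20; finish 20 days.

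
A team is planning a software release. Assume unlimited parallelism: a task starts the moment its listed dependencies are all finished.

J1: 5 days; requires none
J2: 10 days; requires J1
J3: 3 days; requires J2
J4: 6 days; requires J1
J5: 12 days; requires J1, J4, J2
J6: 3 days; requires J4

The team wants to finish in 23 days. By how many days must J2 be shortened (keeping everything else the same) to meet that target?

4

Current finish: 27 days; target: 23.
J2 is on every critical path, so each day cut from J2 cuts the finish by one (this holds down to a finish of 23).
Need 27 − 23 = 4 days off J2 → J2 becomes 6 days, finish becomes 23.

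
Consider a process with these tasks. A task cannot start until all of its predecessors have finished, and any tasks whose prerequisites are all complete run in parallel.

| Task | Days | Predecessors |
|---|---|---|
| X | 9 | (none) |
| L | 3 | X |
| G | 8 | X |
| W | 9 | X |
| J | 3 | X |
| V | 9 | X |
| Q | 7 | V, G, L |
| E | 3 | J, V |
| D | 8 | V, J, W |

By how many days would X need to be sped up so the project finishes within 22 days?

4

Current finish: 26 days; target: 22.
X is on every critical path, so each day cut from X cuts the finish by one (this holds down to a finish of 18).
Need 26 − 22 = 4 days off X → X becomes 5 days, finish becomes 22.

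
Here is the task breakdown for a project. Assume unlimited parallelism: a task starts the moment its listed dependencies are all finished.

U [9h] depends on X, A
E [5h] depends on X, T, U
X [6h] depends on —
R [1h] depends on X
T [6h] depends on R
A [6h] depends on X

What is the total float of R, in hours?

8

The longest chain is X→A→U→E = 6+6+9+5 = 26; overall finish 26 hours.
Longest path through R: 18 hours (earliest finish 7, latest finish 15).
So R can slip 15 − 7 = 8 hours.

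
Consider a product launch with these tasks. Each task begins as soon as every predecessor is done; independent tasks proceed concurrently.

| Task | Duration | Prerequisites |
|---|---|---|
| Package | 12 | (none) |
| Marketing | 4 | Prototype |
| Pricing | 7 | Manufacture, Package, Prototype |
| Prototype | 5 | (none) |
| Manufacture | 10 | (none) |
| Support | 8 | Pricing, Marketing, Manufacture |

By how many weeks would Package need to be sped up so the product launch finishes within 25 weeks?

2

Current finish: 27 weeks; target: 25.
Package is on every critical path, so each week cut from Package cuts the finish by one (this holds down to a finish of 25).
Need 27 − 25 = 2 weeks off Package → Package becomes 10 weeks, finish becomes 25.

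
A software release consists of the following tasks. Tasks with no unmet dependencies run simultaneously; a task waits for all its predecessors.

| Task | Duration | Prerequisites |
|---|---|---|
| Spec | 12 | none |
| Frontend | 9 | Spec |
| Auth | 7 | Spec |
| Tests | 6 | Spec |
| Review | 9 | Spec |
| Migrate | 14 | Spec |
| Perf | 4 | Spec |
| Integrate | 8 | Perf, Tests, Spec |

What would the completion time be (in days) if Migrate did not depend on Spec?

Original critical path: Spec→Tests→Integrate = 12+6+8 = 26 ⇒ 26 days.
Without Spec→Migrate, Migrate's earliest start moves from 12 to 0.
After: Spec→Tests→Integrate = 12+6+8 = 26 → 26 days.

26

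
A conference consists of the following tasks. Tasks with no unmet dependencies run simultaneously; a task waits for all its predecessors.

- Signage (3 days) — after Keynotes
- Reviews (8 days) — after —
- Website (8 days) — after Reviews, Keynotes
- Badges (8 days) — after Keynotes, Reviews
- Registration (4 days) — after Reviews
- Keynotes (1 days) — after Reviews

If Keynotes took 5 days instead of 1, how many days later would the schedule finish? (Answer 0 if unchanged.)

4

As given, the longest chain is Reviews→Keynotes→Website = 8+1+8 = 17, so the finish is 17 days.
Keynotes lies on that path, so at 5 days the path becomes 21 days.
The critical path is still Reviews→Keynotes→Website; finish is now 21 days.
Change in finish: 21 − 17 = +4 days.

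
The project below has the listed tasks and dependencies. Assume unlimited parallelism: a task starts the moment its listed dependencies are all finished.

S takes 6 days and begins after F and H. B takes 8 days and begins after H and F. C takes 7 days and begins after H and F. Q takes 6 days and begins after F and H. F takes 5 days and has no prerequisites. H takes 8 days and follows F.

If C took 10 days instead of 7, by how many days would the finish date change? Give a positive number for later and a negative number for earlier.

2

Actual critical path: F→H→B = 5+8+8 = 21 ⇒ 21 days.
C has 1 day of float (longest path through it is 20).
New critical path: F→H→C = 5+8+10 = 23 ⇒ 23 days.
Change in finish: 23 − 21 = +2 days.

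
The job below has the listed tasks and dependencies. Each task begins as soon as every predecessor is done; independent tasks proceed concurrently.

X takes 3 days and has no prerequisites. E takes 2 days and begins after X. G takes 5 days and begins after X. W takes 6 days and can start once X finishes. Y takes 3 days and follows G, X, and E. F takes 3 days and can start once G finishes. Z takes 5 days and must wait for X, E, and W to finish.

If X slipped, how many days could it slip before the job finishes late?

X→W→Z = 3+6+5 = 14 sets the makespan at 14 days.
The longest chain containing X totals 14 days.
So X can slip 3 − 3 = 0 days.

0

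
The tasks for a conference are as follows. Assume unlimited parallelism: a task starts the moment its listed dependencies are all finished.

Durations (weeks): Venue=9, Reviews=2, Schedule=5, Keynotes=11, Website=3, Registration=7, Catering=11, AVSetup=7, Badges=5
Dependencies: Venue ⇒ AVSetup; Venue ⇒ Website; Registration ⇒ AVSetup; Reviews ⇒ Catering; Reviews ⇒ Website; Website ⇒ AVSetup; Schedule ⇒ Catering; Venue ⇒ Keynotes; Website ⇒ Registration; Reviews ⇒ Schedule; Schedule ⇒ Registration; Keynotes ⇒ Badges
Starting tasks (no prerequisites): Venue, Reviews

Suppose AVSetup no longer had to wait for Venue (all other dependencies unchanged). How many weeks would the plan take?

Original critical path: Venue→Website→Registration→AVSetup = 9+3+7+7 = 26 ⇒ 26 weeks.
Dropping Venue→AVSetup doesn't change AVSetup's earliest start (19); another predecessor still binds.
After: Venue→Website→Registration→AVSetup = 9+3+7+7 = 26 → 26 weeks.

26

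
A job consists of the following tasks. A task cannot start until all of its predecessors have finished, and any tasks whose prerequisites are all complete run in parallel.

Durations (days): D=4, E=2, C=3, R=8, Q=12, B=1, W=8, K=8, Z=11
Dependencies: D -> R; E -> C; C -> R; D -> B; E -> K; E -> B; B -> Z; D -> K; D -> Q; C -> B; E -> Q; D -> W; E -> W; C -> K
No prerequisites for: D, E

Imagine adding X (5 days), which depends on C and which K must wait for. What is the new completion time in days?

18

Originally the job takes 17 days.
With X inserted, K now waits for max(C, D, E, X).
New critical path: E→C→X→K = 2+3+5+8 = 18 ⇒ 18 days.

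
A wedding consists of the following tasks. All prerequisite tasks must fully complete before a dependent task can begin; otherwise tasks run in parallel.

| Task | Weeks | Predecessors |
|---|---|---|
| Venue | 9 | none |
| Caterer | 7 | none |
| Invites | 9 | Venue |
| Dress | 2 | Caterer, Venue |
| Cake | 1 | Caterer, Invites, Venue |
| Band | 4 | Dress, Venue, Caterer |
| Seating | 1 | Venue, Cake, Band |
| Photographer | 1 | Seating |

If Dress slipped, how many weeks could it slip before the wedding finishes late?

Critical path: Venue→Invites→Cake→Seating→Photographer = 9+9+1+1+1 = 21, so the finish is 21 weeks.
Dress finishes as early as 11 and must finish by 15.
So Dress can slip 15 − 11 = 4 weeks.

4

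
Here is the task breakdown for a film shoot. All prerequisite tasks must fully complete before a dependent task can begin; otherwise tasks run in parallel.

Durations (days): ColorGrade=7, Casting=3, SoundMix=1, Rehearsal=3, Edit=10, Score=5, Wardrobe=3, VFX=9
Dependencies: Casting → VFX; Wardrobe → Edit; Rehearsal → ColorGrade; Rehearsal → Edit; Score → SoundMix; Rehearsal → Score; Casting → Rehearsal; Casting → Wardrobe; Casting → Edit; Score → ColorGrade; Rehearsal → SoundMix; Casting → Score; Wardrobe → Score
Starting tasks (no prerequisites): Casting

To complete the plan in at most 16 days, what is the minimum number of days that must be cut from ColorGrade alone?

Current finish: 18 days; target: 16.
ColorGrade is on every critical path, so each day cut from ColorGrade cuts the finish by one (this holds down to a finish of 16).
Need 18 − 16 = 2 days off ColorGrade → ColorGrade becomes 5 days, finish becomes 16.

2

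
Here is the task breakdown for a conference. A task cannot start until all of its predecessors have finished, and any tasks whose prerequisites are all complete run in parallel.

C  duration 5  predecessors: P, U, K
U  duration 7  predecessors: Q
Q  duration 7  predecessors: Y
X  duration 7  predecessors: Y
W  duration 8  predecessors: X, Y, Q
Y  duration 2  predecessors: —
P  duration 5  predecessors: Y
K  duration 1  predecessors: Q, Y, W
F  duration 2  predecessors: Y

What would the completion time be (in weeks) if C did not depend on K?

With the dependency in place, Y→X→W→K→C = 2+7+8+1+5 = 23 sets the finish at 23 weeks.
Without K→C, C's earliest start moves from 18 to 16.
After: Y→Q→U→C = 2+7+7+5 = 21 → 21 weeks.

21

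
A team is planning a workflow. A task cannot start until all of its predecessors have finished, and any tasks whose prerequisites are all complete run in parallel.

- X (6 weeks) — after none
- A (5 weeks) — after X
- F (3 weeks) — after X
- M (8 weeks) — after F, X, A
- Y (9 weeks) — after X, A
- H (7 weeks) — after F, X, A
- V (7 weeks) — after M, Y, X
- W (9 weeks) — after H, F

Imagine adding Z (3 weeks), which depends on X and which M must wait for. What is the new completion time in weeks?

Originally the project takes 27 weeks.
With Z inserted, M now waits for max(F, X, A, Z).
New critical path: X→A→Y→V = 6+5+9+7 = 27 ⇒ 27 weeks.

27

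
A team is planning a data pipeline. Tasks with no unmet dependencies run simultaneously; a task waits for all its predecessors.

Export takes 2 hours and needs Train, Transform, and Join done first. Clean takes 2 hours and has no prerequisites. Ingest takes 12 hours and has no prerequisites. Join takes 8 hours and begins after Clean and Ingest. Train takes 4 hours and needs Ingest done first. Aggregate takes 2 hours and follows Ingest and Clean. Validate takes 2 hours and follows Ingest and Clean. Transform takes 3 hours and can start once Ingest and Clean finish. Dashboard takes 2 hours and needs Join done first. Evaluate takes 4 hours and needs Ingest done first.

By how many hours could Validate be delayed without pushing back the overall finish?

Ingest→Join→Export = 12+8+2 = 22 sets the makespan at 22 hours.
Longest path through Validate: 14 hours (earliest finish 14, latest finish 22).
Slack of Validate = 20 − 12 = 8 hours.

8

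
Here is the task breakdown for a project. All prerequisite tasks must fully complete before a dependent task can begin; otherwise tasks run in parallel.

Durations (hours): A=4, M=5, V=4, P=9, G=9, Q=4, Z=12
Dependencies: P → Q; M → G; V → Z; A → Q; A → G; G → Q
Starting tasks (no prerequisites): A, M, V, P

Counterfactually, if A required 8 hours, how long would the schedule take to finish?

21

As given, the longest chain is M→G→Q = 5+9+4 = 18, so the finish is 18 hours.
A is off the critical path — its longest chain is 17 hours, giving 1 of slack.
New critical path: A→G→Q = 8+9+4 = 21 ⇒ 21 hours.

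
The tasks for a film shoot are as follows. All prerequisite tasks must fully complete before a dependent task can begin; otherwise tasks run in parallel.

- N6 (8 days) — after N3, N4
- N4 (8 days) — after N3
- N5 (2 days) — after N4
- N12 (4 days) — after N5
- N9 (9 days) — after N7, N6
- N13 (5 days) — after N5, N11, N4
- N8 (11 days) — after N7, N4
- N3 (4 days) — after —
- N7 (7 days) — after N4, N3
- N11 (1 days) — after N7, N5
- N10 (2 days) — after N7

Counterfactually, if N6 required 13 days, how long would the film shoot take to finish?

34

Actual critical path: N3→N4→N7→N8 = 4+8+7+11 = 30 ⇒ 30 days.
N6 has 1 day of float (longest path through it is 29).
Now N3→N4→N6→N9 = 4+8+13+9 = 34 is longest, so the finish becomes 34 days.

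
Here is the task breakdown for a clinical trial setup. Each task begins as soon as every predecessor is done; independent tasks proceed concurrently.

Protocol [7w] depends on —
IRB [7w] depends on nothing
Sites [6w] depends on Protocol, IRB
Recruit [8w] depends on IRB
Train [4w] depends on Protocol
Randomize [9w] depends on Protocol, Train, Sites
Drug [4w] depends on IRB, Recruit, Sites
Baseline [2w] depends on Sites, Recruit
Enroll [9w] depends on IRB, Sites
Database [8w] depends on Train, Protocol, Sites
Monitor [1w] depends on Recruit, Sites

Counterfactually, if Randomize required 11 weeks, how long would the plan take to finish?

24

Actual critical path: Protocol→Sites→Randomize = 7+6+9 = 22 ⇒ 22 weeks.
Randomize lies on that path, so at 11 weeks the path becomes 24 weeks.
That remains the longest chain; total 24 weeks.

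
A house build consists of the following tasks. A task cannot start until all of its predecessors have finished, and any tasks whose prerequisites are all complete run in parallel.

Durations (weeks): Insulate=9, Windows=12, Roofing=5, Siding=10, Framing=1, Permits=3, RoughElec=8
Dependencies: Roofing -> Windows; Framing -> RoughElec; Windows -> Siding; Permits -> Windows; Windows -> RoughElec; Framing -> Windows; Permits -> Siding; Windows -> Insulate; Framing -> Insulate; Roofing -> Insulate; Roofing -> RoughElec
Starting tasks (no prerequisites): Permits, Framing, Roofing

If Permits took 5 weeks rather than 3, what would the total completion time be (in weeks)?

Critical path before the change: Roofing→Windows→Siding = 5+12+10 = 27 giving 27 weeks.
The longest path through Permits is only 25 weeks, so Permits has float 2.
Now Permits→Windows→Siding = 5+12+10 = 27 is longest, so the finish becomes 27 weeks.

27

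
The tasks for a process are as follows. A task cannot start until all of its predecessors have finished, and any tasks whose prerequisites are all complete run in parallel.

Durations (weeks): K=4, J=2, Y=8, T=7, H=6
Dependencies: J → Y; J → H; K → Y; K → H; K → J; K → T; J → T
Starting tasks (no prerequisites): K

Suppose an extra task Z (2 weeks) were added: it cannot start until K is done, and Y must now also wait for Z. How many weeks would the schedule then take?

Originally the schedule takes 14 weeks.
With Z inserted, Y now waits for max(J, K, Z).
New critical path: K→Z→Y = 4+2+8 = 14 ⇒ 14 weeks.

14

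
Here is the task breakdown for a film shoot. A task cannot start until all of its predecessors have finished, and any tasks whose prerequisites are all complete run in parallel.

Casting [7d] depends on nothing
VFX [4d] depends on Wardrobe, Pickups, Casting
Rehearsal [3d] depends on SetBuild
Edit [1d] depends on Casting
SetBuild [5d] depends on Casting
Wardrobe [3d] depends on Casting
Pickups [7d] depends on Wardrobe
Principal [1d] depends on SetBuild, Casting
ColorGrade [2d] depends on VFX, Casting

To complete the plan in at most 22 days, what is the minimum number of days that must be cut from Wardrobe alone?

Current finish: 23 days; target: 22.
Wardrobe is on every critical path, so each day cut from Wardrobe cuts the finish by one (this holds down to a finish of 21).
Need 23 − 22 = 1 day off Wardrobe → Wardrobe becomes 2 days, finish becomes 22.

1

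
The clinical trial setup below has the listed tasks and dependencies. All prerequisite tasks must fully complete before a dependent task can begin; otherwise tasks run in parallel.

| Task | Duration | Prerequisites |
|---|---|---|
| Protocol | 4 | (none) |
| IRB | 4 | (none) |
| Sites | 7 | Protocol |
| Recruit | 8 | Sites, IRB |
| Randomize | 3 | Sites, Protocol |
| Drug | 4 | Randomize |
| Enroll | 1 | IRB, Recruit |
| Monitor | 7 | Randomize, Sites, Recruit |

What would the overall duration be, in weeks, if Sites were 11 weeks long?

30

Critical path before the change: Protocol→Sites→Recruit→Monitor = 4+7+8+7 = 26 giving 26 weeks.
Since Sites is critical, the +4 change carries straight to that chain (now 30 weeks).
No other chain overtakes it, so the finish is 30 weeks.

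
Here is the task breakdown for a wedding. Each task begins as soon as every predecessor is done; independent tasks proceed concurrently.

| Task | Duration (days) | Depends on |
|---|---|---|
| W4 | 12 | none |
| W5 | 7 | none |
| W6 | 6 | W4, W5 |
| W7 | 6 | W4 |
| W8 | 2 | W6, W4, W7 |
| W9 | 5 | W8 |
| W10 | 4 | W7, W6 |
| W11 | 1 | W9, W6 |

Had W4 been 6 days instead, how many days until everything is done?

The binding path is W4→W6→W8→W9→W11 = 12+6+2+5+1 = 26; finish at 26 days.
W4 lies on that path, so at 6 days the path becomes 20 days.
Now W5→W6→W8→W9→W11 = 7+6+2+5+1 = 21 is longest, so the finish becomes 21 days.

21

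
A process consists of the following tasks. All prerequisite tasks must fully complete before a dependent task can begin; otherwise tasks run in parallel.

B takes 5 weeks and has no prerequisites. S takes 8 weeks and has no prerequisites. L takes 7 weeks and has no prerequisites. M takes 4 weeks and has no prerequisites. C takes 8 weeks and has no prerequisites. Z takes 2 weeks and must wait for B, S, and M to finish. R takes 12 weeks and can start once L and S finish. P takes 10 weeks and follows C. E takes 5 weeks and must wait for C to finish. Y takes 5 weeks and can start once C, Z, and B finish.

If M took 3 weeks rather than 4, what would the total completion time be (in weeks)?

As given, the longest chain is S→R = 8+12 = 20, so the finish is 20 weeks.
M is off the critical path — its longest chain is 11 weeks, giving 9 of slack.
The critical path is still S→R; finish is now 20 weeks.

20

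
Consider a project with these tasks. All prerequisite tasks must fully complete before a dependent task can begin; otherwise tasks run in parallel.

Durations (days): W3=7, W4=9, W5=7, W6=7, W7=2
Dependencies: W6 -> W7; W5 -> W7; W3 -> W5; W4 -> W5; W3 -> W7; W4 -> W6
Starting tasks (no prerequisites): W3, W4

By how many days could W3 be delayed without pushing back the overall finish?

2

W4→W5→W7 = 9+7+2 = 18 sets the makespan at 18 days.
W3 finishes as early as 7 and must finish by 9.
Float = 18 − 16 = 2.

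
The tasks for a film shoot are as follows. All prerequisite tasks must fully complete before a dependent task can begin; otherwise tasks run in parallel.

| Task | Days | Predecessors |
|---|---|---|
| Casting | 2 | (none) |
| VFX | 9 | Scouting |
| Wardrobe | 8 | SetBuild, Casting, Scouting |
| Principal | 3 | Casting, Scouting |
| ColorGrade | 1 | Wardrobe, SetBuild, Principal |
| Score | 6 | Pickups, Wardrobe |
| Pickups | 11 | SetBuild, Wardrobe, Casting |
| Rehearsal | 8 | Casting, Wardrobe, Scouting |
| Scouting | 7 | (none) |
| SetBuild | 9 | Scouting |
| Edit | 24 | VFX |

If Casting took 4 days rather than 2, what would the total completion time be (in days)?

Critical path before the change: Scouting→SetBuild→Wardrobe→Pickups→Score = 7+9+8+11+6 = 41 giving 41 days.
Casting is off the critical path — its longest chain is 27 days, giving 14 of slack.
The critical path is still Scouting→SetBuild→Wardrobe→Pickups→Score; finish is now 41 days.

41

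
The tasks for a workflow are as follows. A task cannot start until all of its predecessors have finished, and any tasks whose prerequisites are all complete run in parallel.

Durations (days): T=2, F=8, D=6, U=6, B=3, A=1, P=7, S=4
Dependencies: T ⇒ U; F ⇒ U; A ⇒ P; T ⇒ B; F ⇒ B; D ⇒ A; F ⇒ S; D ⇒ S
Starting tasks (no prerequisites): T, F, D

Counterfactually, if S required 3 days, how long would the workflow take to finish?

Actual critical path: F→U = 8+6 = 14 ⇒ 14 days.
S has 2 days of float (longest path through it is 12).
That remains the longest chain; total 14 days.

14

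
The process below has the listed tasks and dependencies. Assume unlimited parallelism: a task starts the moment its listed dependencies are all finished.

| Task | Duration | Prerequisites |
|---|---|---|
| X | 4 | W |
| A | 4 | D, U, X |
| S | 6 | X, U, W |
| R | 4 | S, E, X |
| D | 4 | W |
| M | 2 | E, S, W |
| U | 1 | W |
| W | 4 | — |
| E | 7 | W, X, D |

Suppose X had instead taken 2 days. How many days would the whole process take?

19

As given, the longest chain is W→X→E→R = 4+4+7+4 = 19, so the finish is 19 days.
Since X is critical, the -2 change carries straight to that chain (now 17 days).
New critical path: W→D→E→R = 4+4+7+4 = 19 ⇒ 19 days.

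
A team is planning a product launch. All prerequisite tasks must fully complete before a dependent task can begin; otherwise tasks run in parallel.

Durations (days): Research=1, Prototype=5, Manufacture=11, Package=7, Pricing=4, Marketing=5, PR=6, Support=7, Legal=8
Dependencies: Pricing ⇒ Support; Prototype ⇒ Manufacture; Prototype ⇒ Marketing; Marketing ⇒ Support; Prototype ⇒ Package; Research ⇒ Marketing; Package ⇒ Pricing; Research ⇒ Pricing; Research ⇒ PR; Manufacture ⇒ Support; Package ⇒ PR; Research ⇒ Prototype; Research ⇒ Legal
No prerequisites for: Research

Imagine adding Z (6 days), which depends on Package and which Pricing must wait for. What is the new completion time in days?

Originally the plan takes 24 days.
With Z inserted, Pricing now waits for max(Package, Research, Z).
New critical path: Research→Prototype→Package→Z→Pricing→Support = 1+5+7+6+4+7 = 30 ⇒ 30 days.

30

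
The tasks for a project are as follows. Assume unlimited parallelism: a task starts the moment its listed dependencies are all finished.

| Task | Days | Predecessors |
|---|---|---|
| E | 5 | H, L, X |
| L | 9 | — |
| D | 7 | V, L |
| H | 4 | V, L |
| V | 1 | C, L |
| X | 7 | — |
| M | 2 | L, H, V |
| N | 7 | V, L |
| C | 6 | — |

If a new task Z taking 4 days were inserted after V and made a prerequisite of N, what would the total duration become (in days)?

21

Originally the project takes 19 days.
With Z inserted, N now waits for max(V, L, Z).
New critical path: L→V→Z→N = 9+1+4+7 = 21 ⇒ 21 days.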